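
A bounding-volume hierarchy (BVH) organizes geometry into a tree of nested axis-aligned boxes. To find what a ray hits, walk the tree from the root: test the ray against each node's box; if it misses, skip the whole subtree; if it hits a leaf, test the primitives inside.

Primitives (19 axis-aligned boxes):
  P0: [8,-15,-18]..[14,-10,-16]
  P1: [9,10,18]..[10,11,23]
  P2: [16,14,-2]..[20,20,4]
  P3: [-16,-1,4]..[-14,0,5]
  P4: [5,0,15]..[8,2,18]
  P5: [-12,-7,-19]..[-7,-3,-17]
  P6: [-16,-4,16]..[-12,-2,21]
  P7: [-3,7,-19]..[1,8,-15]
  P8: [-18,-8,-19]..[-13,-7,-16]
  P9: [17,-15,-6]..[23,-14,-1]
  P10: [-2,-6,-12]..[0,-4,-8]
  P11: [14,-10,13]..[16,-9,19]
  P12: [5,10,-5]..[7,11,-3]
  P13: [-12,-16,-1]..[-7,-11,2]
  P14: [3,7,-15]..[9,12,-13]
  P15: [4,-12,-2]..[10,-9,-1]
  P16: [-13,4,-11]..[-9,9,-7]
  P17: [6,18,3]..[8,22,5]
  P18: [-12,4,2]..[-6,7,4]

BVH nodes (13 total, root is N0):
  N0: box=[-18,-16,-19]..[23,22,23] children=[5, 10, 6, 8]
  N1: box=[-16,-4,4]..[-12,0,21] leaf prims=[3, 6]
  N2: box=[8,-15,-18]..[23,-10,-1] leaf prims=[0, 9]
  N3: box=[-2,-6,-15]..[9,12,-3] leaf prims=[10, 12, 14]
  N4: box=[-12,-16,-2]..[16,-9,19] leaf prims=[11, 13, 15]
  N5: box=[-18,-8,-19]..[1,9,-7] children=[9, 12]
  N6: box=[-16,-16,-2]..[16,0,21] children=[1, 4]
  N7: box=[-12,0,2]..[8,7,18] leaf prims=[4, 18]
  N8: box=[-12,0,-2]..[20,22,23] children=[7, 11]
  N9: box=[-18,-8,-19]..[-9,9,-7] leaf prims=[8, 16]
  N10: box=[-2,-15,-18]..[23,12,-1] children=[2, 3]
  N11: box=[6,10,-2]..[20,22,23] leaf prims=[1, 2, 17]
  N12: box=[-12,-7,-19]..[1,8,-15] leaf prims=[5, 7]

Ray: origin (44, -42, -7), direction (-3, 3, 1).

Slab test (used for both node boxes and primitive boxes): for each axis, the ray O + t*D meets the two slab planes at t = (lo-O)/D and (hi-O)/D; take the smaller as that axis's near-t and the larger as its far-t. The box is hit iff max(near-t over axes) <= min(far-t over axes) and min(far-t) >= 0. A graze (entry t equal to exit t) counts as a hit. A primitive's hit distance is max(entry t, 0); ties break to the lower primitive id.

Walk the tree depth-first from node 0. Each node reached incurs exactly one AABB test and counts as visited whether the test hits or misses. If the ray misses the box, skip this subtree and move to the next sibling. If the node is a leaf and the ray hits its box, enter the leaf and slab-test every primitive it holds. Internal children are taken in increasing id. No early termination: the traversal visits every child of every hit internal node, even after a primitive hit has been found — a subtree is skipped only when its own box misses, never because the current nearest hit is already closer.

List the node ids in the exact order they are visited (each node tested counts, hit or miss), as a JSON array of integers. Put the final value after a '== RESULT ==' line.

Trace the traversal:
N0 x:[7,62/3] y:[26/3,64/3] z:[-12,30] -> hit [26/3,62/3], descend [5, 6, 8, 10]
  N5 x:[43/3,62/3] y:[34/3,17] z:[-12,0] -> miss, prune
  N6 x:[28/3,20] y:[26/3,14] z:[5,28] -> hit [28/3,14], descend [1, 4]
    N1 x:[56/3,20] y:[38/3,14] z:[11,28] -> miss, prune
    N4 x:[28/3,56/3] y:[26/3,11] z:[5,26] -> hit [28/3,11] leaf, test {P11(miss), P13(miss), P15(miss)}
  N8 x:[8,56/3] y:[14,64/3] z:[5,30] -> hit [14,56/3], descend [7, 11]
    N7 x:[12,56/3] y:[14,49/3] z:[9,25] -> hit [14,49/3] leaf, test {P4(miss), P18(miss)}
    N11 x:[8,38/3] y:[52/3,64/3] z:[5,30] -> miss, prune
  N10 x:[7,46/3] y:[9,18] z:[-11,6] -> miss, prune

9 AABB tests over nodes [0, 5, 6, 1, 4, 8, 7, 11, 10]; 2 leaves entered; closest miss.

== RESULT ==
[0, 5, 6, 1, 4, 8, 7, 11, 10]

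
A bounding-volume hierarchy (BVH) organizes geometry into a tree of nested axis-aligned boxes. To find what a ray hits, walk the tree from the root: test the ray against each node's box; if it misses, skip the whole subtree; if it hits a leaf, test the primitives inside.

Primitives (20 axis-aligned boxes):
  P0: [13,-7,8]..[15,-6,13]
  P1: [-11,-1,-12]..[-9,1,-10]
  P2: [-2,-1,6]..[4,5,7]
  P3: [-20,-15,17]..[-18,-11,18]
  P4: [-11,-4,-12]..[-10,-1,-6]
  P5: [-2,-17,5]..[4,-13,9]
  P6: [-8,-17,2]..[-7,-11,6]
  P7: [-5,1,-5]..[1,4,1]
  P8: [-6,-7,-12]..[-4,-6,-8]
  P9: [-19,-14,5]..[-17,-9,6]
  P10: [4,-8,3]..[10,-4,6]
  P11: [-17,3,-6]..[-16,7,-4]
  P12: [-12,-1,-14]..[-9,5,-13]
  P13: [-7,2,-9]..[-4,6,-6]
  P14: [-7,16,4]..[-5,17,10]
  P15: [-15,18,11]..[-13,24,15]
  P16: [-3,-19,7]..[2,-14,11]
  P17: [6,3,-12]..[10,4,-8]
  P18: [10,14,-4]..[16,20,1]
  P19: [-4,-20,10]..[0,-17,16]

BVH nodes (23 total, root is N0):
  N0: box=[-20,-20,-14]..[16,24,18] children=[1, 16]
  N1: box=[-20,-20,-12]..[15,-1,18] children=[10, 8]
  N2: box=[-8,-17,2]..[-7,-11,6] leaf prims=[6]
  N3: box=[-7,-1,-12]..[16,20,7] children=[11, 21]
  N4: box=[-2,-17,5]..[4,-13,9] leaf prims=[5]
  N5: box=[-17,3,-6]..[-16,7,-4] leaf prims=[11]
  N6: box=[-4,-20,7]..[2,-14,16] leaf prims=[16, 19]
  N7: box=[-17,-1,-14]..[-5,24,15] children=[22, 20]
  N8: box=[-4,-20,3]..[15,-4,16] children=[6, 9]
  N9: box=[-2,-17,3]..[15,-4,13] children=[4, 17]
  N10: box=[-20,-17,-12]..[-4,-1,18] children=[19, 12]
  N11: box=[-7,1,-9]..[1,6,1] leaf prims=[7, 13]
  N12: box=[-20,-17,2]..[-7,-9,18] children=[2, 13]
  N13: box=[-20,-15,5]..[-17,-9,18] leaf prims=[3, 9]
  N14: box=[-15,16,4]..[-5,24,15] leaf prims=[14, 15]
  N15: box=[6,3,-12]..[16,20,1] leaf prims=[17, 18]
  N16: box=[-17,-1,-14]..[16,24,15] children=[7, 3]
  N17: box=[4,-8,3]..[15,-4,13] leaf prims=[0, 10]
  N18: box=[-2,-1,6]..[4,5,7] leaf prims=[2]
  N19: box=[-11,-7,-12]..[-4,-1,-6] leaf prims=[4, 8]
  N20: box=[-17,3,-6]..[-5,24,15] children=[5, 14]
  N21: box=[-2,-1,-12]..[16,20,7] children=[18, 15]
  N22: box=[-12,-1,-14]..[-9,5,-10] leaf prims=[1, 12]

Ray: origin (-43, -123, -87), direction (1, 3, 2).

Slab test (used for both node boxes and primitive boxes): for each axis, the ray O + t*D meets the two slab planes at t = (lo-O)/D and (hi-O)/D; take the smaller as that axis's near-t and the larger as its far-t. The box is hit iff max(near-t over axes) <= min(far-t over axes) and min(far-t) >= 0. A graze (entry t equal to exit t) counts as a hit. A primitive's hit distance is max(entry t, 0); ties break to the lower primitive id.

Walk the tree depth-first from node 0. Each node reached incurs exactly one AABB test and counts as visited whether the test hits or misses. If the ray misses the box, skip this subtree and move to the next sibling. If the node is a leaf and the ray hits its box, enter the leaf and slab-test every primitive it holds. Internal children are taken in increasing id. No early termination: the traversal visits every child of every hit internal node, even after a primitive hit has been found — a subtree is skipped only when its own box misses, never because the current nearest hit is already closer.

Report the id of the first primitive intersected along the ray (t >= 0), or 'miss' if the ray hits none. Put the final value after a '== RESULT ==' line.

Trace the traversal:
N0 x:[23,59] y:[103/3,49] z:[73/2,105/2] -> hit [73/2,49], descend [1, 16]
  N1 x:[23,58] y:[103/3,122/3] z:[75/2,105/2] -> hit [75/2,122/3], descend [8, 10]
    N8 x:[39,58] y:[103/3,119/3] z:[45,103/2] -> miss, prune
    N10 x:[23,39] y:[106/3,122/3] z:[75/2,105/2] -> hit [75/2,39], descend [12, 19]
      N12 x:[23,36] y:[106/3,38] z:[89/2,105/2] -> miss, prune
      N19 x:[32,39] y:[116/3,122/3] z:[75/2,81/2] -> hit [116/3,39] leaf, test {P4(miss), P8@t=116/3}
  N16 x:[26,59] y:[122/3,49] z:[73/2,51] -> hit [122/3,49], descend [3, 7]
    N3 x:[36,59] y:[122/3,143/3] z:[75/2,47] -> hit [122/3,47], descend [11, 21]
      N11 x:[36,44] y:[124/3,43] z:[39,44] -> hit [124/3,43] leaf, test {P7@t=124/3, P13(miss)}
      N21 x:[41,59] y:[122/3,143/3] z:[75/2,47] -> hit [41,47], descend [15, 18]
        N15 x:[49,59] y:[42,143/3] z:[75/2,44] -> miss, prune
        N18 x:[41,47] y:[122/3,128/3] z:[93/2,47] -> miss, prune
    N7 x:[26,38] y:[122/3,49] z:[73/2,51] -> miss, prune

order=[0, 1, 8, 10, 12, 19, 16, 3, 11, 21, 15, 18, 7]  |boxes|=13  |leaves|=2  hit=P8

== RESULT ==
8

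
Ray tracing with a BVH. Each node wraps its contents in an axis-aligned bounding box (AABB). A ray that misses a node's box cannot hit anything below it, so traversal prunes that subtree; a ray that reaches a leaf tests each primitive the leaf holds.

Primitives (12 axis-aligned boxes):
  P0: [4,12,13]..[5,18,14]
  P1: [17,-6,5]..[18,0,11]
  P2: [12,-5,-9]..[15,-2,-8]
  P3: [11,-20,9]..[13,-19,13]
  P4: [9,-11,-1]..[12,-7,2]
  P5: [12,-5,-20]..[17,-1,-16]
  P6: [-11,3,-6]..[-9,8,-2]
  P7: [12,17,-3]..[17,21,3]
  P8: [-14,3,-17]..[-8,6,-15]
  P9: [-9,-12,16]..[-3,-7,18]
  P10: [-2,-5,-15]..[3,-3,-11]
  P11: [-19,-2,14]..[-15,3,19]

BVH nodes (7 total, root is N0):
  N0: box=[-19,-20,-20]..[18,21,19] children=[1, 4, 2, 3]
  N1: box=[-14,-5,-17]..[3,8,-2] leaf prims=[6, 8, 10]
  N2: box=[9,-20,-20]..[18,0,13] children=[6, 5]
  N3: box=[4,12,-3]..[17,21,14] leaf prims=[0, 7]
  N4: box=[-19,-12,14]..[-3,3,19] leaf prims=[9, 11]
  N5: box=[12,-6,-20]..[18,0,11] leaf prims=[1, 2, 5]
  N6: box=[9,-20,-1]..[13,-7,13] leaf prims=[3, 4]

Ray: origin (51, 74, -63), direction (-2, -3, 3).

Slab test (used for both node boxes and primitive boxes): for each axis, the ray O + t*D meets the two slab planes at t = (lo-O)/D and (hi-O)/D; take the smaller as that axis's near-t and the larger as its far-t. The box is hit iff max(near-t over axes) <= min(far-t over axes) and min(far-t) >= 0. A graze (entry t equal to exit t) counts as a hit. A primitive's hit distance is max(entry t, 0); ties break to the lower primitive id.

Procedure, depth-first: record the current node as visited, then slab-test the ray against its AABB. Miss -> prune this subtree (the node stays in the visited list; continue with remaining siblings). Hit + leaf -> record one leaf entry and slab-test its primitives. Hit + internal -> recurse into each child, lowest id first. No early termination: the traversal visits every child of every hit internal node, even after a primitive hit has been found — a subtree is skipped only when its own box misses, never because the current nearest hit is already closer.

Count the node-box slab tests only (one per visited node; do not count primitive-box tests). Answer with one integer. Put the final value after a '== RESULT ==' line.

Walk:
N0 x:[33/2,35] y:[53/3,94/3] z:[43/3,82/3] -> hit [53/3,82/3], descend [1, 2, 3, 4]
  N1 x:[24,65/2] y:[22,79/3] z:[46/3,61/3] -> miss, prune
  N2 x:[33/2,21] y:[74/3,94/3] z:[43/3,76/3] -> miss, prune
  N3 x:[17,47/2] y:[53/3,62/3] z:[20,77/3] -> hit [20,62/3] leaf, test {P0(miss), P7(miss)}
  N4 x:[27,35] y:[71/3,86/3] z:[77/3,82/3] -> hit [27,82/3] leaf, test {P9@t=27, P11(miss)}

order=[0, 1, 2, 3, 4]  |boxes|=5  |leaves|=2  hit=P9

== RESULT ==
5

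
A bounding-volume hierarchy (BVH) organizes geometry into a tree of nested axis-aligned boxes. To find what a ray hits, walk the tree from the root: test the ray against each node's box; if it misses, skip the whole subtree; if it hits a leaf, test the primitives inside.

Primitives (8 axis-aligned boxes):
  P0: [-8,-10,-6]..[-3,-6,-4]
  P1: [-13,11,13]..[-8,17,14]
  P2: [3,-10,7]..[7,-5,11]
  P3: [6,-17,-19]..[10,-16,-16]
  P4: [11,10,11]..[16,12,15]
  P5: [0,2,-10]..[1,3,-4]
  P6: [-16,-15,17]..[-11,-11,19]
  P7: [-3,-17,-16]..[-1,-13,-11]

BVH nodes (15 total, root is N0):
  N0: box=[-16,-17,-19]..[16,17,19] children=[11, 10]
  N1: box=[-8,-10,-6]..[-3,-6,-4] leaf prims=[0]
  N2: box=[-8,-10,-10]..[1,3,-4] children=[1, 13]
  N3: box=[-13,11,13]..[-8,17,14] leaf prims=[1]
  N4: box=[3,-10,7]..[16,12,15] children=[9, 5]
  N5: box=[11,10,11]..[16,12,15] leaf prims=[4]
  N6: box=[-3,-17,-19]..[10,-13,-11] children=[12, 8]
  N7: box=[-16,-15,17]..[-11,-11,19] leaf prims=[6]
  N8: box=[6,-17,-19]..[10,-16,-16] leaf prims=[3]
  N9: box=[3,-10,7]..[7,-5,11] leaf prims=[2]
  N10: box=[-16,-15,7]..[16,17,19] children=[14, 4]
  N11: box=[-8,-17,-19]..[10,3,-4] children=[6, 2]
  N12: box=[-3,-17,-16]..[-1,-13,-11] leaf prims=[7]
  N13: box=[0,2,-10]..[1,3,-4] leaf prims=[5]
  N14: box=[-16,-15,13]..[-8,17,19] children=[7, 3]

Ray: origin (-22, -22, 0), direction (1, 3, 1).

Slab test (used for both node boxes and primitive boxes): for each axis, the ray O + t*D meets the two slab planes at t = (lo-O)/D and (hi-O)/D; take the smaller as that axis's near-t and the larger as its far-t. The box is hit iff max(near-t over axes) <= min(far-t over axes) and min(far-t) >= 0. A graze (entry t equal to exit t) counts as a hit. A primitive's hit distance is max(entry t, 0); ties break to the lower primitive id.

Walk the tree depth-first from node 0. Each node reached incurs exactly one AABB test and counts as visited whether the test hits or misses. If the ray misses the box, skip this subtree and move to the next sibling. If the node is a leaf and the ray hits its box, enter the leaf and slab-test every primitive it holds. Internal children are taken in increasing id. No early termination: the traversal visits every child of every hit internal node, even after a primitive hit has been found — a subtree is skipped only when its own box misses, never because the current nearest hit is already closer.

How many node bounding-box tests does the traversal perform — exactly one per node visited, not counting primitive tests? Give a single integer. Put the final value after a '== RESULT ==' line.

Traverse from the root:
N0 x:[6,38] y:[5/3,13] z:[-19,19] -> hit [6,13], descend [10, 11]
  N10 x:[6,38] y:[7/3,13] z:[7,19] -> hit [7,13], descend [4, 14]
    N4 x:[25,38] y:[4,34/3] z:[7,15] -> miss, prune
    N14 x:[6,14] y:[7/3,13] z:[13,19] -> hit [13,13], descend [3, 7]
      N3 x:[9,14] y:[11,13] z:[13,14] -> hit [13,13] leaf, test {P1@t=13}
      N7 x:[6,11] y:[7/3,11/3] z:[17,19] -> miss, prune
  N11 x:[14,32] y:[5/3,25/3] z:[-19,-4] -> miss, prune

order=[0, 10, 4, 14, 3, 7, 11]  |boxes|=7  |leaves|=1  hit=P1

== RESULT ==
7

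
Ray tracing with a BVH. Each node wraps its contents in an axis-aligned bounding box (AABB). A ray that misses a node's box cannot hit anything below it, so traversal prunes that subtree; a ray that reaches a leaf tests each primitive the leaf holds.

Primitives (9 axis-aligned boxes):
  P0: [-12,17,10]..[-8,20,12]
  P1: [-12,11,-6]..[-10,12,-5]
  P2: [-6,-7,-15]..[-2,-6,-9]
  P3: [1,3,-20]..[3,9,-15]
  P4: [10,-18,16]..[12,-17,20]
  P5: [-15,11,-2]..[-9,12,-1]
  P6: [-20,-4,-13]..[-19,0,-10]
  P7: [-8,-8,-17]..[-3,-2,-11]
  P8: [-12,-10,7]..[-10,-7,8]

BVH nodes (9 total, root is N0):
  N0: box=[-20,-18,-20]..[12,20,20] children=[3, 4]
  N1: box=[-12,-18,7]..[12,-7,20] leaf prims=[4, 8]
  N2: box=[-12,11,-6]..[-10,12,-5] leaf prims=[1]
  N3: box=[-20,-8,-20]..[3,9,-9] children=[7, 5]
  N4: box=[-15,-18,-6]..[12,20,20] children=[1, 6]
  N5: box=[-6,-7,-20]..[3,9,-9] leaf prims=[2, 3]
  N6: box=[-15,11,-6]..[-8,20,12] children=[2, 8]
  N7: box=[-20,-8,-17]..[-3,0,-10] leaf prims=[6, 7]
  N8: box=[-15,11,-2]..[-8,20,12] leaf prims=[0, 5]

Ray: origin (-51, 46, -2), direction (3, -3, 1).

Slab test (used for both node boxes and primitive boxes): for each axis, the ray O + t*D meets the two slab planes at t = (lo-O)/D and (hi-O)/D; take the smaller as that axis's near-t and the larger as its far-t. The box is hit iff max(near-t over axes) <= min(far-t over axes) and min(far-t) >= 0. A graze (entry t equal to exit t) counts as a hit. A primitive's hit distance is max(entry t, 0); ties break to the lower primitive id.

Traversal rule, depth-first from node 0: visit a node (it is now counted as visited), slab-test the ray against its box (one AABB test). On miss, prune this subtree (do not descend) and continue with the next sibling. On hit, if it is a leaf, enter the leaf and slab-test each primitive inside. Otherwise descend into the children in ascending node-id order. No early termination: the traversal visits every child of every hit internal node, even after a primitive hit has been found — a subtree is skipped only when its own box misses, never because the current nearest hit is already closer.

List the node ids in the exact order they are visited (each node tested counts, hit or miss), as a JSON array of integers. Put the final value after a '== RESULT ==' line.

Walk:
N0 x:[31/3,21] y:[26/3,64/3] z:[-18,22] -> hit [31/3,21], descend [3, 4]
  N3 x:[31/3,18] y:[37/3,18] z:[-18,-7] -> miss, prune
  N4 x:[12,21] y:[26/3,64/3] z:[-4,22] -> hit [12,21], descend [1, 6]
    N1 x:[13,21] y:[53/3,64/3] z:[9,22] -> hit [53/3,21] leaf, test {P4@t=21, P8(miss)}
    N6 x:[12,43/3] y:[26/3,35/3] z:[-4,14] -> miss, prune

5 AABB tests over nodes [0, 3, 4, 1, 6]; 1 leaf entered; closest P4.

== RESULT ==
[0, 3, 4, 1, 6]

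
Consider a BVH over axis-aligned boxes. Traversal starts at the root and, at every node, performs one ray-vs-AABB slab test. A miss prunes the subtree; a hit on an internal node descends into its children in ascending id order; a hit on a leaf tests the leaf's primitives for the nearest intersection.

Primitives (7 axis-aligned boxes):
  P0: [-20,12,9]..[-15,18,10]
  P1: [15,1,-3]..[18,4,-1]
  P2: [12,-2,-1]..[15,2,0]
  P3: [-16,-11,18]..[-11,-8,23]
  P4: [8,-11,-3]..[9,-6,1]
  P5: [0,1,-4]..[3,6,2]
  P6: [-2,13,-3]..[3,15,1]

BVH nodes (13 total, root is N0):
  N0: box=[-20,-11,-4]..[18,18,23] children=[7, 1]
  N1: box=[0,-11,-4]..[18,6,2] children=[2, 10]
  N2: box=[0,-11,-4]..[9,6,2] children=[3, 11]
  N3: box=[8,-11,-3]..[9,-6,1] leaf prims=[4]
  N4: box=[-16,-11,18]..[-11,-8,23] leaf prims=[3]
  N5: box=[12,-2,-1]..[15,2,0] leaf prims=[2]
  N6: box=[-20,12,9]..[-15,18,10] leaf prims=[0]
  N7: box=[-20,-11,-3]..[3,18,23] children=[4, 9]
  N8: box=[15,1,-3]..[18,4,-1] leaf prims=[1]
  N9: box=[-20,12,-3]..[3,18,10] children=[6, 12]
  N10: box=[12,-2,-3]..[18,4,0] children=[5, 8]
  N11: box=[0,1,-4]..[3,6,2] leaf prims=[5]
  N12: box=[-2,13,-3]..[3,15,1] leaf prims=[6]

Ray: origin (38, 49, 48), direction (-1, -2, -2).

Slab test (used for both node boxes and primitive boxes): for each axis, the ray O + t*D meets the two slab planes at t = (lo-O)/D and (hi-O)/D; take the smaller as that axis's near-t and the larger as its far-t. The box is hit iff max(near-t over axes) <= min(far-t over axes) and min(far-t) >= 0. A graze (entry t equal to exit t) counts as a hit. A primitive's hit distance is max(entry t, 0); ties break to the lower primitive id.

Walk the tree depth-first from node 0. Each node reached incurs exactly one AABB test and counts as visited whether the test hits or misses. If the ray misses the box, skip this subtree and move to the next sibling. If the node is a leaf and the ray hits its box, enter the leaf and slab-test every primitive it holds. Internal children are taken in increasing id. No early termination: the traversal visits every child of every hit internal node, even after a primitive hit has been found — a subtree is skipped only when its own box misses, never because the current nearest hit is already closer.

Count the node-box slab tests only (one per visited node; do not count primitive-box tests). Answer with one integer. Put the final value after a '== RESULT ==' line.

Trace the traversal:
N0 x:[20,58] y:[31/2,30] z:[25/2,26] -> hit [20,26], descend [1, 7]
  N1 x:[20,38] y:[43/2,30] z:[23,26] -> hit [23,26], descend [2, 10]
    N2 x:[29,38] y:[43/2,30] z:[23,26] -> miss, prune
    N10 x:[20,26] y:[45/2,51/2] z:[24,51/2] -> hit [24,51/2], descend [5, 8]
      N5 x:[23,26] y:[47/2,51/2] z:[24,49/2] -> hit [24,49/2] leaf, test {P2@t=24}
      N8 x:[20,23] y:[45/2,24] z:[49/2,51/2] -> miss, prune
  N7 x:[35,58] y:[31/2,30] z:[25/2,51/2] -> miss, prune

Visited [0, 1, 2, 10, 5, 8, 7]. Tests: 7 box, 1 leaf. Nearest: P2.

== RESULT ==
7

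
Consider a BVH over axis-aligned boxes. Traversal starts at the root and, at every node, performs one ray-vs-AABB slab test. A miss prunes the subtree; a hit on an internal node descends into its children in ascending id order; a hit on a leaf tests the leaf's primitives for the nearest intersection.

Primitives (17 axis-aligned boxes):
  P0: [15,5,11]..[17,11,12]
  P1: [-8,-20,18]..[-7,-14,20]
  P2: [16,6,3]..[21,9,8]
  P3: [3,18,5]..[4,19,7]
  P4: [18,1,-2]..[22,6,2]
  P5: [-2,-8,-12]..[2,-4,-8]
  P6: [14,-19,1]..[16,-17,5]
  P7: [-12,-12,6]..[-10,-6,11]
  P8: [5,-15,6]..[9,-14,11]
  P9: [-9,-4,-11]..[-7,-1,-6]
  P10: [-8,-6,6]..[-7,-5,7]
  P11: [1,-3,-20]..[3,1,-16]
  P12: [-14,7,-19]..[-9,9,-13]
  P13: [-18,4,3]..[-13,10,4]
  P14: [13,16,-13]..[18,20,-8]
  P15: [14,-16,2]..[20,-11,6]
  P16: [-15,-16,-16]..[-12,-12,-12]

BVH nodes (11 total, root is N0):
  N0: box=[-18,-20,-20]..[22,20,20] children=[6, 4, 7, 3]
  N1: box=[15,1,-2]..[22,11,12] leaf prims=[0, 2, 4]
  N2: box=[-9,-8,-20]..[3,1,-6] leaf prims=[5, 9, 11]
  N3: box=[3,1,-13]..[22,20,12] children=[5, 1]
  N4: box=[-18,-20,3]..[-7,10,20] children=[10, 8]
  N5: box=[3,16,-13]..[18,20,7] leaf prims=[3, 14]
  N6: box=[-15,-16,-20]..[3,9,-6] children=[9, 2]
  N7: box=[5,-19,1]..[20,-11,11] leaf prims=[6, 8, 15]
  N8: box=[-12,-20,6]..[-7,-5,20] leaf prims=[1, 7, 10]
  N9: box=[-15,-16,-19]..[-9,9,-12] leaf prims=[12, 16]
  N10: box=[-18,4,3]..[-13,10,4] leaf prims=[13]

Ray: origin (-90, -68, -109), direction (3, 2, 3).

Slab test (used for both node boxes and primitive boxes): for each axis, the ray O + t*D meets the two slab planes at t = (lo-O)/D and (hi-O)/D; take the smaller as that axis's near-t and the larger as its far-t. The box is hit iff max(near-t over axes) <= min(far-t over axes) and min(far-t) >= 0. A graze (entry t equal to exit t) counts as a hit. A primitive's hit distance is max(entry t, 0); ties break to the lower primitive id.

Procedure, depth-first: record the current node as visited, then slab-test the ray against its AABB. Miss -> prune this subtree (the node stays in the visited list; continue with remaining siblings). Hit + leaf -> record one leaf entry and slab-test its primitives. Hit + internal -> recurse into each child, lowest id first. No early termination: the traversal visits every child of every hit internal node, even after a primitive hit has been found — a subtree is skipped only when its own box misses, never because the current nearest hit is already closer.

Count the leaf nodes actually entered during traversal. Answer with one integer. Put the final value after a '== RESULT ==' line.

Trace the traversal:
N0 x:[24,112/3] y:[24,44] z:[89/3,43] -> hit [89/3,112/3], descend [3, 4, 6, 7]
  N3 x:[31,112/3] y:[69/2,44] z:[32,121/3] -> hit [69/2,112/3], descend [1, 5]
    N1 x:[35,112/3] y:[69/2,79/2] z:[107/3,121/3] -> hit [107/3,112/3] leaf, test {P0(miss), P2(miss), P4@t=36}
    N5 x:[31,36] y:[42,44] z:[32,116/3] -> miss, prune
  N4 x:[24,83/3] y:[24,39] z:[112/3,43] -> miss, prune
  N6 x:[25,31] y:[26,77/2] z:[89/3,103/3] -> hit [89/3,31], descend [2, 9]
    N2 x:[27,31] y:[30,69/2] z:[89/3,103/3] -> hit [30,31] leaf, test {P5(miss), P9(miss), P11(miss)}
    N9 x:[25,27] y:[26,77/2] z:[30,97/3] -> miss, prune
  N7 x:[95/3,110/3] y:[49/2,57/2] z:[110/3,40] -> miss, prune

order=[0, 3, 1, 5, 4, 6, 2, 9, 7]  |boxes|=9  |leaves|=2  hit=P4

== RESULT ==
2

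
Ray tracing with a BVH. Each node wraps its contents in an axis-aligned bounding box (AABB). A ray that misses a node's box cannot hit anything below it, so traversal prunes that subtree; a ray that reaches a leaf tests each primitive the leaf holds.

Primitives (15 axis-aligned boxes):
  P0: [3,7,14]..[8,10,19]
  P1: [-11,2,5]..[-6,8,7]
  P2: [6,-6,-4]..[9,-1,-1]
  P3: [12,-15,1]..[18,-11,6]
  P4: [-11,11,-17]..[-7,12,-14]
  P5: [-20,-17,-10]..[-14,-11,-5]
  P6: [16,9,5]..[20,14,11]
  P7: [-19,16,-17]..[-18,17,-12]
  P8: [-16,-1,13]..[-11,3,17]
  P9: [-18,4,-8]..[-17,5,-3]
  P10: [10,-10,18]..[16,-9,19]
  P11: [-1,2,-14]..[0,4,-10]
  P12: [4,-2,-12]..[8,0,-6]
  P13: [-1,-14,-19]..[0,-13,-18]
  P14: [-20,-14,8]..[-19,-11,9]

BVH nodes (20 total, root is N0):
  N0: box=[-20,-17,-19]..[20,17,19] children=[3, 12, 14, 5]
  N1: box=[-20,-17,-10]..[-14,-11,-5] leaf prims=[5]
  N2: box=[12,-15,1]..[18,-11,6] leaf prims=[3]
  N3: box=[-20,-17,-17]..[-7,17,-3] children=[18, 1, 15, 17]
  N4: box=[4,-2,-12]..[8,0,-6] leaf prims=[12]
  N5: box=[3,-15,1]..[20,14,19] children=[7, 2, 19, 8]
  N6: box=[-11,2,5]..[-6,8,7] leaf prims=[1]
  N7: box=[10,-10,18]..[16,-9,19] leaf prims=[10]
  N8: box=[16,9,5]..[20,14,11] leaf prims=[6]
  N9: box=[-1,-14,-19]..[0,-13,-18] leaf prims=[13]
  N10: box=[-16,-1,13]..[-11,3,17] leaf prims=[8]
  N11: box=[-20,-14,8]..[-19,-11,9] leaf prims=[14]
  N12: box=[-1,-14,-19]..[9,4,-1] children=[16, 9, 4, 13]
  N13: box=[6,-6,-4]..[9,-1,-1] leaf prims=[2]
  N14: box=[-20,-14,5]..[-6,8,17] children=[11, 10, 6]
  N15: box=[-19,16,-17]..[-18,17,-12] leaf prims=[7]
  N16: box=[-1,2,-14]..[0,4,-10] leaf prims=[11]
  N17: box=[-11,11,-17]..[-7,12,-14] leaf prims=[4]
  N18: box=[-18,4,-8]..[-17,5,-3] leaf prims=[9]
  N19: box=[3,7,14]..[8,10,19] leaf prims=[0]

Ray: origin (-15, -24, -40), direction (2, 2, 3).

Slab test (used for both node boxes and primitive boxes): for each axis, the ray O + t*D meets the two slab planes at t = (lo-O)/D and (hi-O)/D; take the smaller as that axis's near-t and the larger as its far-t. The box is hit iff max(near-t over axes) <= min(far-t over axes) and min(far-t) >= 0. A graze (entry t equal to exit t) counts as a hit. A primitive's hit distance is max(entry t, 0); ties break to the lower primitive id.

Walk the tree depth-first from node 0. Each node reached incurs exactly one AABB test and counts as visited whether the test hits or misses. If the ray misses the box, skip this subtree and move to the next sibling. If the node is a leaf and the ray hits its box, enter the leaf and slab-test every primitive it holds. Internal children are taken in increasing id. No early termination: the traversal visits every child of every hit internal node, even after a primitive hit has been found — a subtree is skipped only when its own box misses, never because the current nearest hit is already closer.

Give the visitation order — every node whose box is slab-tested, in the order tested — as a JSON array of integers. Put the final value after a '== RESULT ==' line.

Traverse from the root:
N0 x:[-5/2,35/2] y:[7/2,41/2] z:[7,59/3] -> hit [7,35/2], descend [3, 5, 12, 14]
  N3 x:[-5/2,4] y:[7/2,41/2] z:[23/3,37/3] -> miss, prune
  N5 x:[9,35/2] y:[9/2,19] z:[41/3,59/3] -> hit [41/3,35/2], descend [2, 7, 8, 19]
    N2 x:[27/2,33/2] y:[9/2,13/2] z:[41/3,46/3] -> miss, prune
    N7 x:[25/2,31/2] y:[7,15/2] z:[58/3,59/3] -> miss, prune
    N8 x:[31/2,35/2] y:[33/2,19] z:[15,17] -> hit [33/2,17] leaf, test {P6@t=33/2}
    N19 x:[9,23/2] y:[31/2,17] z:[18,59/3] -> miss, prune
  N12 x:[7,12] y:[5,14] z:[7,13] -> hit [7,12], descend [4, 9, 13, 16]
    N4 x:[19/2,23/2] y:[11,12] z:[28/3,34/3] -> hit [11,34/3] leaf, test {P12@t=11}
    N9 x:[7,15/2] y:[5,11/2] z:[7,22/3] -> miss, prune
    N13 x:[21/2,12] y:[9,23/2] z:[12,13] -> miss, prune
    N16 x:[7,15/2] y:[13,14] z:[26/3,10] -> miss, prune
  N14 x:[-5/2,9/2] y:[5,16] z:[15,19] -> miss, prune

Visited [0, 3, 5, 2, 7, 8, 19, 12, 4, 9, 13, 16, 14]. Tests: 13 box, 2 leaf. Nearest: P12.

== RESULT ==
[0, 3, 5, 2, 7, 8, 19, 12, 4, 9, 13, 16, 14]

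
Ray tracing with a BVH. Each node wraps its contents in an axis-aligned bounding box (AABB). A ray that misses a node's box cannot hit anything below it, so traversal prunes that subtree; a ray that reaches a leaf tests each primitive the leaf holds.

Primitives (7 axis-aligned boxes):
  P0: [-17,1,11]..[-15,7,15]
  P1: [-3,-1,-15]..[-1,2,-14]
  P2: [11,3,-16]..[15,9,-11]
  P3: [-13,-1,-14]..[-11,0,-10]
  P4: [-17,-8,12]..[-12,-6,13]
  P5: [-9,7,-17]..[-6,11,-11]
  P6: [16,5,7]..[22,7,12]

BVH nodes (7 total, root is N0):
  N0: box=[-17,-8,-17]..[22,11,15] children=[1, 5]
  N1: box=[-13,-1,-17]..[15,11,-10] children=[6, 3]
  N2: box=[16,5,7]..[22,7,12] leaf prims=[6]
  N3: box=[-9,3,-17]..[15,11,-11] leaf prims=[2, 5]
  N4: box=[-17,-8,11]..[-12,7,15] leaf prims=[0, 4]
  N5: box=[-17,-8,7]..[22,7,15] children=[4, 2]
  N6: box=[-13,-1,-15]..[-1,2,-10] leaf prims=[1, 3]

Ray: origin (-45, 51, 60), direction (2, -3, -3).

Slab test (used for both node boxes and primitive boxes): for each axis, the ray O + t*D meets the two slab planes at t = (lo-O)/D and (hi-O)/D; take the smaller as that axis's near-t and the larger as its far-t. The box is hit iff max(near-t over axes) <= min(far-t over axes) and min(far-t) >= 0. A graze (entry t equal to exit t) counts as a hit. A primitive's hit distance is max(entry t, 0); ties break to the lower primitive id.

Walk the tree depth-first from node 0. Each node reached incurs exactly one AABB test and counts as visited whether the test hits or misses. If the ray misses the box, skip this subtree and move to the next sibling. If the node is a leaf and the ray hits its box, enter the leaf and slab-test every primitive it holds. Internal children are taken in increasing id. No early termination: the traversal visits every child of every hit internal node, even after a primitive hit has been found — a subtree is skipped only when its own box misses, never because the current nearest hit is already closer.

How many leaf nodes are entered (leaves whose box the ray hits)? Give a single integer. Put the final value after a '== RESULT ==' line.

Traverse from the root:
N0 x:[14,67/2] y:[40/3,59/3] z:[15,77/3] -> hit [15,59/3], descend [1, 5]
  N1 x:[16,30] y:[40/3,52/3] z:[70/3,77/3] -> miss, prune
  N5 x:[14,67/2] y:[44/3,59/3] z:[15,53/3] -> hit [15,53/3], descend [2, 4]
    N2 x:[61/2,67/2] y:[44/3,46/3] z:[16,53/3] -> miss, prune
    N4 x:[14,33/2] y:[44/3,59/3] z:[15,49/3] -> hit [15,49/3] leaf, test {P0@t=15, P4(miss)}

order=[0, 1, 5, 2, 4]  |boxes|=5  |leaves|=1  hit=P0

== RESULT ==
1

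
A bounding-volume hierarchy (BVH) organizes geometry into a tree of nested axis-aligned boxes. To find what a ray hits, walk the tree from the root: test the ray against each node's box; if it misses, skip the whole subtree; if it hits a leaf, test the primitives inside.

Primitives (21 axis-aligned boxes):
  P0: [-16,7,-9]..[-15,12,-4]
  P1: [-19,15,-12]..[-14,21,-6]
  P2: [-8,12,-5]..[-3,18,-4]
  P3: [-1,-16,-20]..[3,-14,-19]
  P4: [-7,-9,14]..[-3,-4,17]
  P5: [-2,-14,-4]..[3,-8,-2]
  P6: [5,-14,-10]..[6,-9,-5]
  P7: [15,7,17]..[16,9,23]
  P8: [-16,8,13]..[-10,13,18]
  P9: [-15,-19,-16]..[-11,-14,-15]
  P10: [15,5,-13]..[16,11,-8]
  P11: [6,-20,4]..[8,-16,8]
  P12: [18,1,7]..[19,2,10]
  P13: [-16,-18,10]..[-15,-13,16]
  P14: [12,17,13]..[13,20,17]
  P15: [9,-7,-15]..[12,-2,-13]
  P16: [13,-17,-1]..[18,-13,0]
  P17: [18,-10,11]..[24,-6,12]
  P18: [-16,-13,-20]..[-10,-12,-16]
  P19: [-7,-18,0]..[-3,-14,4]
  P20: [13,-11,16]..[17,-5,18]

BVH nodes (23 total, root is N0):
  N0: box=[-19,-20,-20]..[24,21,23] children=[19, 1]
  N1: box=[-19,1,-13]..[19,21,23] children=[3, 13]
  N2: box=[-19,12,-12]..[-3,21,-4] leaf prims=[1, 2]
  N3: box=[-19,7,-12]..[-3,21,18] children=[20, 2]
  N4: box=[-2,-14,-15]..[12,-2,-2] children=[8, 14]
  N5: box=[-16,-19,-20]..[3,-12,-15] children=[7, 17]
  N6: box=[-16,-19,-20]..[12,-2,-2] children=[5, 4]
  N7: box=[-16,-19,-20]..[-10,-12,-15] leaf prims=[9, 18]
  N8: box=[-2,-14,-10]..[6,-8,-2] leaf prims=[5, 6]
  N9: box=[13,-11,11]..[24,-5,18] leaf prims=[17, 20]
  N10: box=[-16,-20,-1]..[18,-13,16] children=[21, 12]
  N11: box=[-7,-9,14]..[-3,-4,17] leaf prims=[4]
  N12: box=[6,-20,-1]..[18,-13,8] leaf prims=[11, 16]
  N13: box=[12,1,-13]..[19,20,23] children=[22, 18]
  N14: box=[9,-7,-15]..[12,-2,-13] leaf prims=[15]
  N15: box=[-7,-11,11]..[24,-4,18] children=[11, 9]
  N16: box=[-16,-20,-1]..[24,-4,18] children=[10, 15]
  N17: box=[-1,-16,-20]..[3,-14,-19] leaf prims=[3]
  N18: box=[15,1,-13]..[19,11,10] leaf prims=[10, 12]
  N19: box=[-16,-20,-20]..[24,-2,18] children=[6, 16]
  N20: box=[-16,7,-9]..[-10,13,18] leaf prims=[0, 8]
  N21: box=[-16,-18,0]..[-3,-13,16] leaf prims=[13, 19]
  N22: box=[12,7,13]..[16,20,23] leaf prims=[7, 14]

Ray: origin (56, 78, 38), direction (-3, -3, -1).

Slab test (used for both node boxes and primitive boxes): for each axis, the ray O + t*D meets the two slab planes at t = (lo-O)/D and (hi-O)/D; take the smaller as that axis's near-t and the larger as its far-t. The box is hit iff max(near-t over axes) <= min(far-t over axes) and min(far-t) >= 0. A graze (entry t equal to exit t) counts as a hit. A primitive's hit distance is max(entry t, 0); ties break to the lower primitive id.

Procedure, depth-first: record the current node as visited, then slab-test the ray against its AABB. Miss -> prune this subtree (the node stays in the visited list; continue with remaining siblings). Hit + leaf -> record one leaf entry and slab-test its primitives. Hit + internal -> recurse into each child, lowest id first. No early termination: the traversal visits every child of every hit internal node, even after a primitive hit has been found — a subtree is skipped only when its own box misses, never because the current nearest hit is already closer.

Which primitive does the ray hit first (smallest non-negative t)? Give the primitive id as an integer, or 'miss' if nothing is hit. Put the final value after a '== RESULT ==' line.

Traverse from the root:
N0 x:[32/3,25] y:[19,98/3] z:[15,58] -> hit [19,25], descend [1, 19]
  N1 x:[37/3,25] y:[19,77/3] z:[15,51] -> hit [19,25], descend [3, 13]
    N3 x:[59/3,25] y:[19,71/3] z:[20,50] -> hit [20,71/3], descend [2, 20]
      N2 x:[59/3,25] y:[19,22] z:[42,50] -> miss, prune
      N20 x:[22,24] y:[65/3,71/3] z:[20,47] -> hit [22,71/3] leaf, test {P0(miss), P8@t=22}
    N13 x:[37/3,44/3] y:[58/3,77/3] z:[15,51] -> miss, prune
  N19 x:[32/3,24] y:[80/3,98/3] z:[20,58] -> miss, prune

7 AABB tests over nodes [0, 1, 3, 2, 20, 13, 19]; 1 leaf entered; closest P8.

== RESULT ==
8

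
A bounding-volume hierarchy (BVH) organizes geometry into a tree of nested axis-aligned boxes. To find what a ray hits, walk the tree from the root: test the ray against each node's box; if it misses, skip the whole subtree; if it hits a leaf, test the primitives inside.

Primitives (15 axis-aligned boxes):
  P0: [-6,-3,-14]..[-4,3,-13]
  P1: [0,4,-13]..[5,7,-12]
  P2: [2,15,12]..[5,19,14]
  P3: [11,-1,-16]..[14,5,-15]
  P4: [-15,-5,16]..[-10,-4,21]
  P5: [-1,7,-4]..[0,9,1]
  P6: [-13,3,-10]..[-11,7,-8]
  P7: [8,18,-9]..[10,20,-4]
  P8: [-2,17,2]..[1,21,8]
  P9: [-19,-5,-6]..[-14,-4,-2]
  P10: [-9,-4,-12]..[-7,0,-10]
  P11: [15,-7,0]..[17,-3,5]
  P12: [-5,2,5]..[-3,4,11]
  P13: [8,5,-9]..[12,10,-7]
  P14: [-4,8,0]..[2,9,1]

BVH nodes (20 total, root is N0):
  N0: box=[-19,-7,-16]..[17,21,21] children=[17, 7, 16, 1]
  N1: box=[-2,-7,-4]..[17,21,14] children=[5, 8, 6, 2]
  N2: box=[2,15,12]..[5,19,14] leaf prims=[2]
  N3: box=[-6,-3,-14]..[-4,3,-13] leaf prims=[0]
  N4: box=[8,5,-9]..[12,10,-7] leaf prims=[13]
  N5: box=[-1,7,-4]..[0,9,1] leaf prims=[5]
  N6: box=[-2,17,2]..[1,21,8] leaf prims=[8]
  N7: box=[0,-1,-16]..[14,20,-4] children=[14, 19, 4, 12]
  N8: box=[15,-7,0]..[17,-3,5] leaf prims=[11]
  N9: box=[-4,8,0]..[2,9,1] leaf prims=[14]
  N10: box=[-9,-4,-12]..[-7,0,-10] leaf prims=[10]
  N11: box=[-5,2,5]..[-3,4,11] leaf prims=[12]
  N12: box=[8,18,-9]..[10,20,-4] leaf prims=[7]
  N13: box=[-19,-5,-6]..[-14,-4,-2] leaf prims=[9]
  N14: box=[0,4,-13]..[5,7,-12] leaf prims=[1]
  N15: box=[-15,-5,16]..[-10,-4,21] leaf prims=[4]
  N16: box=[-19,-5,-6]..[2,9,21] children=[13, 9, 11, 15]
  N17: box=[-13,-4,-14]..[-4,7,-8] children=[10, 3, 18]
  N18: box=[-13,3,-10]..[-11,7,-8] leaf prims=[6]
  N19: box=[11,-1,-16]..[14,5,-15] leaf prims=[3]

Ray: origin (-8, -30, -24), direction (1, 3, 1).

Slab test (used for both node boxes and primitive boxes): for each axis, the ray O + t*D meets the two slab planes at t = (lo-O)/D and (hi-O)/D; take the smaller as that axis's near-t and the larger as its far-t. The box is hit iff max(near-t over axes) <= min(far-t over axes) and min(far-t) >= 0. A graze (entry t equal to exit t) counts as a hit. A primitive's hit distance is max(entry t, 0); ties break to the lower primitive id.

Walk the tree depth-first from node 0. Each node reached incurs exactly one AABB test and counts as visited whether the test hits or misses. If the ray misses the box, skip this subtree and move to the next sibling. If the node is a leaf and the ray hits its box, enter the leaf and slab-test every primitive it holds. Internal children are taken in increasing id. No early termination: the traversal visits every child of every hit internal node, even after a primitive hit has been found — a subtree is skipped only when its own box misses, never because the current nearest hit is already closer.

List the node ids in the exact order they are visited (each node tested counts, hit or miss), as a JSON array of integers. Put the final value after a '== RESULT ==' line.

Trace the traversal:
N0 x:[-11,25] y:[23/3,17] z:[8,45] -> hit [8,17], descend [1, 7, 16, 17]
  N1 x:[6,25] y:[23/3,17] z:[20,38] -> miss, prune
  N7 x:[8,22] y:[29/3,50/3] z:[8,20] -> hit [29/3,50/3], descend [4, 12, 14, 19]
    N4 x:[16,20] y:[35/3,40/3] z:[15,17] -> miss, prune
    N12 x:[16,18] y:[16,50/3] z:[15,20] -> hit [16,50/3] leaf, test {P7@t=16}
    N14 x:[8,13] y:[34/3,37/3] z:[11,12] -> hit [34/3,12] leaf, test {P1@t=34/3}
    N19 x:[19,22] y:[29/3,35/3] z:[8,9] -> miss, prune
  N16 x:[-11,10] y:[25/3,13] z:[18,45] -> miss, prune
  N17 x:[-5,4] y:[26/3,37/3] z:[10,16] -> miss, prune

Visited [0, 1, 7, 4, 12, 14, 19, 16, 17]. Tests: 9 box, 2 leaf. Nearest: P1.

== RESULT ==
[0, 1, 7, 4, 12, 14, 19, 16, 17]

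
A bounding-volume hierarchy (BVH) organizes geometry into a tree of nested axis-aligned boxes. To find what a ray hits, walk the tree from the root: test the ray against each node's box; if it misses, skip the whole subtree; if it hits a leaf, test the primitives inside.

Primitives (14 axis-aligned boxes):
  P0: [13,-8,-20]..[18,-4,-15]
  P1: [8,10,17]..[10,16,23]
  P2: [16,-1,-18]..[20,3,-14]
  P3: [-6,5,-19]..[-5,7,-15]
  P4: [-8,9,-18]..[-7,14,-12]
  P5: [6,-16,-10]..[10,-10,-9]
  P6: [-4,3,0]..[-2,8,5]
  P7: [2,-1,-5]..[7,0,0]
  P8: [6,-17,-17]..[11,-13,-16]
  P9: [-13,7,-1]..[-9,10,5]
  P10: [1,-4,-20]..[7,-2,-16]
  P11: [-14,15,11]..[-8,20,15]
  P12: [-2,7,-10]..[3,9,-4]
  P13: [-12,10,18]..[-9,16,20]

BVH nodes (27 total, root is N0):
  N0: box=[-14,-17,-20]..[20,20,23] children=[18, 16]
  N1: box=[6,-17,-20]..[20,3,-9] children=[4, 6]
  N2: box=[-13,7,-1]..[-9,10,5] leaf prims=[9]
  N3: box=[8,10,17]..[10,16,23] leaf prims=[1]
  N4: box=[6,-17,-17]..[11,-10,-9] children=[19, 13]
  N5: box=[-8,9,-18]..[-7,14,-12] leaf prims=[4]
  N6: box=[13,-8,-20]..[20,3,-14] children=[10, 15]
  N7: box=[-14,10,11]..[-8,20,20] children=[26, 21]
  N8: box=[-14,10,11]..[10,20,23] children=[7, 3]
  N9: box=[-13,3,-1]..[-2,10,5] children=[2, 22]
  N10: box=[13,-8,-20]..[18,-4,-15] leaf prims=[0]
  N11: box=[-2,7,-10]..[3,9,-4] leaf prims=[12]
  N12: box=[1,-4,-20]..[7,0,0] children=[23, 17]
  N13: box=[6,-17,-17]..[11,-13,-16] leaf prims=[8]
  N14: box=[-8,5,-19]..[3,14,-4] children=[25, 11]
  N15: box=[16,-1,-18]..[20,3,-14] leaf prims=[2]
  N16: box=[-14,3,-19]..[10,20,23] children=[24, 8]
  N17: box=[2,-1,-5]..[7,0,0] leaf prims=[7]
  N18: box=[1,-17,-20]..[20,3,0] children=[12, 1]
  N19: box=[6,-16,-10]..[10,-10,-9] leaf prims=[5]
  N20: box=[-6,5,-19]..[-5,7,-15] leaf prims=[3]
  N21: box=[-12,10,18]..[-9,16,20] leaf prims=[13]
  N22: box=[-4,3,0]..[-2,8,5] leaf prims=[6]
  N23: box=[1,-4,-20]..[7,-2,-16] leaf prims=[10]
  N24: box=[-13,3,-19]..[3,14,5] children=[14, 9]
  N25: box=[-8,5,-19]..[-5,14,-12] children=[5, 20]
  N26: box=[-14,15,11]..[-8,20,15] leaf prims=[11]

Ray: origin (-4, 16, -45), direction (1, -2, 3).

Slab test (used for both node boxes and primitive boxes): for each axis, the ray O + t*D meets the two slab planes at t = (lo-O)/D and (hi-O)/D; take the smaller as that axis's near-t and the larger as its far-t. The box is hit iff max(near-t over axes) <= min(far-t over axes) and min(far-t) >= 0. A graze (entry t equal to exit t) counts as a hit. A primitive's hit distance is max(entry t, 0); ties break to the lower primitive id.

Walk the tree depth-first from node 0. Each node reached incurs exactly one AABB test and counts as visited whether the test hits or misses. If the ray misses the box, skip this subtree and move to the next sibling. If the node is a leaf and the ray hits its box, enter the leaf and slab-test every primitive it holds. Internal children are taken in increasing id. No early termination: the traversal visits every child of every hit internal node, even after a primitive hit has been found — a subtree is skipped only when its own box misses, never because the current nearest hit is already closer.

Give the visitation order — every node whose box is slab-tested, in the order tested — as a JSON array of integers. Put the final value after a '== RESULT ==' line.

Trace the traversal:
N0 x:[-10,24] y:[-2,33/2] z:[25/3,68/3] -> hit [25/3,33/2], descend [16, 18]
  N16 x:[-10,14] y:[-2,13/2] z:[26/3,68/3] -> miss, prune
  N18 x:[5,24] y:[13/2,33/2] z:[25/3,15] -> hit [25/3,15], descend [1, 12]
    N1 x:[10,24] y:[13/2,33/2] z:[25/3,12] -> hit [10,12], descend [4, 6]
      N4 x:[10,15] y:[13,33/2] z:[28/3,12] -> miss, prune
      N6 x:[17,24] y:[13/2,12] z:[25/3,31/3] -> miss, prune
    N12 x:[5,11] y:[8,10] z:[25/3,15] -> hit [25/3,10], descend [17, 23]
      N17 x:[6,11] y:[8,17/2] z:[40/3,15] -> miss, prune
      N23 x:[5,11] y:[9,10] z:[25/3,29/3] -> hit [9,29/3] leaf, test {P10@t=9}

Summary -> nodes [0, 16, 18, 1, 4, 6, 12, 17, 23]; box-tests=9; leaf-entries=1; first=P10

== RESULT ==
[0, 16, 18, 1, 4, 6, 12, 17, 23]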